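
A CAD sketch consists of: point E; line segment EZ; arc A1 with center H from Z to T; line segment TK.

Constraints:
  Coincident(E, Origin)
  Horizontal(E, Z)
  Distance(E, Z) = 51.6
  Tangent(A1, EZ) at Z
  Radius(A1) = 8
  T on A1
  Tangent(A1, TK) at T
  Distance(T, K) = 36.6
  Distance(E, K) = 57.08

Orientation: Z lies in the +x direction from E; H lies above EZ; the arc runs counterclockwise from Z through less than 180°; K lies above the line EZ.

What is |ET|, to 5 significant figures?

59.552

Checks: ∠(HZ, ZE) = 90.00° ✓; |HT| = 8.000 ✓; ∠(HT, TK) = 90.00° ✓; |TK| = 36.60 ✓; |EK| = 57.08 ✓.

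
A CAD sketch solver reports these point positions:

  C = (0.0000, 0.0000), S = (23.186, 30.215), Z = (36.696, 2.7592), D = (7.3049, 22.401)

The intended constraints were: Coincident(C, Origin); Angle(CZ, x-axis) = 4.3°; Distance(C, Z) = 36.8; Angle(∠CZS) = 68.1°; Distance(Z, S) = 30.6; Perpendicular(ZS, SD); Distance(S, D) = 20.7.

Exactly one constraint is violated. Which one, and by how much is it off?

Distance(S, D) = 20.7 — off by 3.00.

C = (0.00, 0.00) ✓; CZ at 4.300° ✓; |CZ| = 36.80 ✓; ∠CZS = 68.10° ✓; |ZS| = 30.60 ✓; ∠(ZS, SD) = 90.00° ✓; |SD| = 17.70 ✗.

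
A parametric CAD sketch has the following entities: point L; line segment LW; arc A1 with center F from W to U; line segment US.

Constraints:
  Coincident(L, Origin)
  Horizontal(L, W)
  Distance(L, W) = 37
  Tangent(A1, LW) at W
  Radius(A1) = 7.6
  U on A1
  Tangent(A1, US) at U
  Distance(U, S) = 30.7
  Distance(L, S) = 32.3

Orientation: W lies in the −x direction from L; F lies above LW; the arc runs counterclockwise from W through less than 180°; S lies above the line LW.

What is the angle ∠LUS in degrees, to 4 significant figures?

63.33°

L is at the origin; LW is horizontal with |LW| = 37.0 and W on the −x side, so W = (-37.00, 0.000). Tangency of A1 to LW means the radius FW is perpendicular to LW, so F = W + (0, 7.6) = (-37.00, 7.600). Since FU ⟂ US (tangency), |FS| = √(7.6² + 30.7²) = 31.63 regardless of where U sits on A1. So S lies on both circle(L, 32.3) and circle(F, 31.63); the above-LW intersection is S = (-13.87, 29.17). U is the foot of the tangent from S: U = (-30.63, 3.450).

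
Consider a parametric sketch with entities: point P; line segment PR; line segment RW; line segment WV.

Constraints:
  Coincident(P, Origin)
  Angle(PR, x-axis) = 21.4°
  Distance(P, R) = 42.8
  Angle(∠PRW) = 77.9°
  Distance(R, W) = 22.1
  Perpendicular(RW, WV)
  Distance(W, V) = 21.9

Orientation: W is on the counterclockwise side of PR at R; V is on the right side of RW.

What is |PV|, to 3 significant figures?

65.1

P is at the origin; PR runs at 21.4° with length 42.8, so R = 42.8·(cos 21.4°, sin 21.4°) = (39.8, 15.6). ∠PRW = 77.9°, so RW runs at 21.4° + (180° − 77.9°) = 124° from the x-axis; with |RW| = 22.1, W = R + 22.1·(cos 124°, sin 124°) = (27.7, 34.0). RW is perpendicular to WV; with |WV| = 21.9 on the right of RW, V = W + 21.9·(0.834, 0.552) = (45.9, 46.1). Then |PV| = |V − P| = 65.1.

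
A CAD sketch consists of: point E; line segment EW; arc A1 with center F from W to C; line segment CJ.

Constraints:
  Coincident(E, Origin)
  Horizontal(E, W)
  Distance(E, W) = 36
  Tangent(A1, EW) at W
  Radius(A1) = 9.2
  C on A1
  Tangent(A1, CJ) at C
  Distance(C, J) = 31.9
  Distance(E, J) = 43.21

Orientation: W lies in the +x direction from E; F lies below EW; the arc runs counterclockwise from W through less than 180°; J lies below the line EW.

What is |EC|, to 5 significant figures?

27.962

Checks: E = (0.00, 0.00) ✓; |FC| = 9.200 ✓; ∠(FC, CJ) = 90.00° ✓; |CJ| = 31.90 ✓; |EJ| = 43.21 ✓.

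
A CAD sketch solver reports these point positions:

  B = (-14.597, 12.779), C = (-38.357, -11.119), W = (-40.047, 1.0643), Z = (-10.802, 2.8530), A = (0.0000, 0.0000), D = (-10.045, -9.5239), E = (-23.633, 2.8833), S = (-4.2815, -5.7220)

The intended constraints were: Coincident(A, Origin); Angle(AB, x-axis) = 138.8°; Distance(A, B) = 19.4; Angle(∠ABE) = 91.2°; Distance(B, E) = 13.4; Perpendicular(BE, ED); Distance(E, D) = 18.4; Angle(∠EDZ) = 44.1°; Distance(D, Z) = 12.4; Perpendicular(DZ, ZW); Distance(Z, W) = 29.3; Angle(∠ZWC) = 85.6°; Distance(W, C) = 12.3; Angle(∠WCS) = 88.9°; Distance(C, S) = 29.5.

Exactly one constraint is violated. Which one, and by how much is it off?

Distance(C, S) = 29.5 — off by 5.00.

A = (0.00, 0.00) ✓; AB at 138.8° ✓; |AB| = 19.40 ✓; ∠ABE = 91.20° ✓; |BE| = 13.40 ✓; ∠(BE, ED) = 90.00° ✓; |ED| = 18.40 ✓; ∠EDZ = 44.10° ✓; |DZ| = 12.40 ✓; ∠(DZ, ZW) = 90.00° ✓; |ZW| = 29.30 ✓; ∠ZWC = 85.60° ✓; |WC| = 12.30 ✓; ∠WCS = 88.90° ✓; |CS| = 34.50 ✗.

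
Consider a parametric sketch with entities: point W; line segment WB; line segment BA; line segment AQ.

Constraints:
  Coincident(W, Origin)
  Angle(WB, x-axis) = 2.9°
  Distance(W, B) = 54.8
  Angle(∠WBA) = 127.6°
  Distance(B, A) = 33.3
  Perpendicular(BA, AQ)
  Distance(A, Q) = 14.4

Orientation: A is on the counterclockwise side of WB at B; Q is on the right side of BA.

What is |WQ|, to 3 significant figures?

88.3

W is at the origin; WB runs at 2.9° with length 54.8, so B = 54.8·(cos 2.9°, sin 2.9°) = (54.7, 2.77). ∠WBA = 127.6°, so BA runs at 2.9° + (180° − 127.6°) = 55.3° from the x-axis; with |BA| = 33.3, A = B + 33.3·(cos 55.3°, sin 55.3°) = (73.7, 30.1). BA ⟂ AQ; with |AQ| = 14.4 on the right of BA, Q = A + 14.4·(0.822, -0.569) = (85.5, 22.0). Then |WQ| = |Q − W| = 88.3.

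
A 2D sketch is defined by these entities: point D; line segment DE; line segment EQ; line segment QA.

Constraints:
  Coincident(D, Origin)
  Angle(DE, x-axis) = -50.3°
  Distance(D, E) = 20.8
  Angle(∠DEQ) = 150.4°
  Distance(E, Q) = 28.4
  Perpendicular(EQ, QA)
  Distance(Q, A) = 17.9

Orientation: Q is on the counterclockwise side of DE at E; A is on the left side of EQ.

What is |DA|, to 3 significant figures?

47.1

D is at the origin; DE runs at -50.3° with length 20.8, so E = 20.8·(cos -50.3°, sin -50.3°) = (13.3, -16.0). ∠DEQ = 150.4°, so EQ runs at -50.3° + (180° − 150.4°) = -20.7° from the x-axis; with |EQ| = 28.4, Q = E + 28.4·(cos -20.7°, sin -20.7°) = (39.9, -26.0). EQ is perpendicular to QA; with |QA| = 17.9 on the left of EQ, A = Q + 17.9·(0.353, 0.935) = (46.2, -9.30). Then |DA| = |A − D| = 47.1.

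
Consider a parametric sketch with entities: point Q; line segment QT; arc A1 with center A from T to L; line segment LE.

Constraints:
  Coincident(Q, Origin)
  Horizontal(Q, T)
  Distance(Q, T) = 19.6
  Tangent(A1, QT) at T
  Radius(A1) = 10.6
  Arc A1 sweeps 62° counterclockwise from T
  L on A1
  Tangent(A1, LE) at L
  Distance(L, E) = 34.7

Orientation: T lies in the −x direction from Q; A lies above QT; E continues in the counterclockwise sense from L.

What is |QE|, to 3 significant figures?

36.8

On A1, T sits at bearing -90° from A; a 62° counterclockwise sweep puts L at bearing -28°, so L = A + 10.6·(cos -28°, sin -28°) = (-10.2, 5.62). Since A1 is tangent to LE there, AL ⟂ LE, so LE runs along (−sin -28°, cos -28°); with |LE| = 34.7, E = (6.05, 36.3). Then |QE| = |E − Q| = 36.8.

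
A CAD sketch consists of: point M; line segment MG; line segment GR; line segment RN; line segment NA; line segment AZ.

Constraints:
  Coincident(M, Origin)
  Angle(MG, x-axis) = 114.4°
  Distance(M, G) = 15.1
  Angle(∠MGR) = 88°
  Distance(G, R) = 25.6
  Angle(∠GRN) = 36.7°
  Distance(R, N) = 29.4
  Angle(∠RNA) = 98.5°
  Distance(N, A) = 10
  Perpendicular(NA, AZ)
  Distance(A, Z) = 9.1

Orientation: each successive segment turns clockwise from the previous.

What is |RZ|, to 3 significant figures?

24.6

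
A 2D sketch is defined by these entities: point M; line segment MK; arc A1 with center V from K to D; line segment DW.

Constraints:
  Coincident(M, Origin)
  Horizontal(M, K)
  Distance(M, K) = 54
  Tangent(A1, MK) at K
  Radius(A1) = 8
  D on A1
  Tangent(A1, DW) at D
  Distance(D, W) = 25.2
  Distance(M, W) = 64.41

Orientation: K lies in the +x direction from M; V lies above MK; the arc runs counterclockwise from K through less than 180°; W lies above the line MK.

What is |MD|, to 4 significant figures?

62.52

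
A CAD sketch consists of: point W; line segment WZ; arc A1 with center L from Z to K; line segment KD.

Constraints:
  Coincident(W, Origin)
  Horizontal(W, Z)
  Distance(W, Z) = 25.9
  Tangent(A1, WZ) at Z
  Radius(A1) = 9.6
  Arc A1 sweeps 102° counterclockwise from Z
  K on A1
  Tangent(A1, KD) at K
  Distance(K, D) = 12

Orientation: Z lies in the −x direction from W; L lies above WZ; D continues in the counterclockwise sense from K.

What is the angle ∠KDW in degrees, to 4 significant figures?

27.16°

W is at the origin; WZ is horizontal with |WZ| = 25.9 and Z on the −x side, so Z = (-25.90, 0.000). A1 meets WZ tangentially, so LZ is at right angles to WZ, so L = Z + (0, 9.6) = (-25.90, 9.600). On A1, Z sits at bearing -90° from L; a 102° counterclockwise sweep puts K at bearing 12°, so K = L + 9.6·(cos 12°, sin 12°) = (-16.51, 11.60). Since A1 is tangent to KD there, LK ⟂ KD, so KD runs along (−sin 12°, cos 12°); with |KD| = 12.0, D = (-19.00, 23.33). Then cos ∠KDW = DK·DW / (|DK||DW|), giving 27.16°.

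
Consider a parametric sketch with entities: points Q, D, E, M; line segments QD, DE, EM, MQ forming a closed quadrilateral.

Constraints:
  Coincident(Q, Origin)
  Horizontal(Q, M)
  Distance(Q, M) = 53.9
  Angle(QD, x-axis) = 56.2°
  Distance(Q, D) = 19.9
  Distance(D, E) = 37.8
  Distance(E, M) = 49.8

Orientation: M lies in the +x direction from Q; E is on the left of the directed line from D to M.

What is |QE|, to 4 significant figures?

57.65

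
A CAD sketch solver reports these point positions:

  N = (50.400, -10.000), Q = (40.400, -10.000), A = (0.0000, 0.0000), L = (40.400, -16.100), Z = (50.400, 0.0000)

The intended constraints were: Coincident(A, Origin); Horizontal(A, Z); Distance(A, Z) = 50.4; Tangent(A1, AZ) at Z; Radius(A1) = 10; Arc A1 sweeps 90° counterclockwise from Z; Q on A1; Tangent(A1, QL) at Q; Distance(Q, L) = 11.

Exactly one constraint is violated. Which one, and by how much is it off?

Distance(Q, L) = 11 — off by 4.90.

A = (0.00, 0.00) ✓; A.y = 0.00, Z.y = 0.00 ✓; |AZ| = 50.40 ✓; ∠(NZ, ZA) = 90.00° ✓; |NZ| = 10.00 ✓; bearing(N→Q) − bearing(N→Z) = 90.00° ✓; |NQ| = 10.00 ✓; ∠(NQ, QL) = 90.00° ✓; |QL| = 6.100 ✗.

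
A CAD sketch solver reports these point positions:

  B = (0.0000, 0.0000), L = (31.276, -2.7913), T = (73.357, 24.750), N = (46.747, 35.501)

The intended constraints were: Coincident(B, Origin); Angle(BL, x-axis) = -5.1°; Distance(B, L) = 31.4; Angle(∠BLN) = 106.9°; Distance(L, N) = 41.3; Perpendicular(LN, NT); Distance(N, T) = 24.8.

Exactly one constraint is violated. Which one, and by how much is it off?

Distance(N, T) = 24.8 — off by 3.90.

B = (0.00, 0.00) ✓; BL at -5.100° ✓; |BL| = 31.40 ✓; ∠BLN = 106.9° ✓; |LN| = 41.30 ✓; ∠(LN, NT) = 90.00° ✓; |NT| = 28.70 ✗.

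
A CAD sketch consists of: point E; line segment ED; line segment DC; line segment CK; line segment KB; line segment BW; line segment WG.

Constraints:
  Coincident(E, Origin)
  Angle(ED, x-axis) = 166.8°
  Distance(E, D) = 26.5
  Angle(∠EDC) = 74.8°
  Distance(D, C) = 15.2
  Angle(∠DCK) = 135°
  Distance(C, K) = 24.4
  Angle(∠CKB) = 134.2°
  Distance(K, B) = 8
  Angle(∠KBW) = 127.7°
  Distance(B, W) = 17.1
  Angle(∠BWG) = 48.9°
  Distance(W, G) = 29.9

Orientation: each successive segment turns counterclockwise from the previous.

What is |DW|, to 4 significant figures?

40.13

E is at the origin; ED runs at 166.8° with length 26.5, so D = (-25.80, 6.051). ∠EDC = 74.8° gives DC at -88.00° from the x-axis; with |DC| = 15.2, C = (-25.27, -9.139). ∠DCK = 135.0° gives CK at -43.00° from the x-axis; with |CK| = 24.4, K = (-7.424, -25.78). ∠CKB = 134.2° gives KB at 2.800° from the x-axis; with |KB| = 8.0, B = (0.5661, -25.39). ∠KBW = 127.7° gives BW at 55.10° from the x-axis; with |BW| = 17.1, W = (10.35, -11.36). Then |DW| = |W − D| = 40.13.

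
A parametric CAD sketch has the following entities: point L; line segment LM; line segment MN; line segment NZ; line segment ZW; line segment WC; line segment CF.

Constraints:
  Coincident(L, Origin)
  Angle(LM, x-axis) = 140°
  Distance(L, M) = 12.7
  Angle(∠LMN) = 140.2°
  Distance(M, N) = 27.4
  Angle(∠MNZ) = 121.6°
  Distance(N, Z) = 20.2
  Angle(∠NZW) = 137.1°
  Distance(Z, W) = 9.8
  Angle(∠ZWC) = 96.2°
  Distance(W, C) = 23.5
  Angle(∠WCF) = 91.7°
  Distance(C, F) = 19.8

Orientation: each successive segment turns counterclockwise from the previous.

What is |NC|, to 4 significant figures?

28.79

L is at the origin; LM runs at 140.0° with length 12.7, so M = (-9.729, 8.163). ∠LMN = 140.2° gives MN at 179.8° from the x-axis; with |MN| = 27.4, N = (-37.13, 8.259). ∠MNZ = 121.6° gives NZ at -121.8° from the x-axis; with |NZ| = 20.2, Z = (-47.77, -8.909). ∠NZW = 137.1° gives ZW at -78.90° from the x-axis; with |ZW| = 9.8, W = (-45.89, -18.53). ∠ZWC = 96.2° gives WC at 4.900° from the x-axis; with |WC| = 23.5, C = (-22.47, -16.52). Then |NC| = |C − N| = 28.79.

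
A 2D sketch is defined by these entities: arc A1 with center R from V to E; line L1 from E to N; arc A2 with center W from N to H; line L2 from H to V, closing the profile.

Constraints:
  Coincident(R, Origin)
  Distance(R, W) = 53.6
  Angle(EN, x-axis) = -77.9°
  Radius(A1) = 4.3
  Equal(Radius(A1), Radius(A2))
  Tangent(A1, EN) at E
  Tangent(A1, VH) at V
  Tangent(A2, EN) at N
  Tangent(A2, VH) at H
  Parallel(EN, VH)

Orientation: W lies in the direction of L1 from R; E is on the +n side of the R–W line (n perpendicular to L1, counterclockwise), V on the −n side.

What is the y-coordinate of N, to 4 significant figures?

-51.51

The slot axis is L1's direction at -77.9°, so u = (cos -77.9°, sin -77.9°) = (0.2096, -0.9778) and n = (−sin -77.9°, cos -77.9°) = (0.9778, 0.2096). R is at the origin and W lies 53.6 along u from R, so W = 53.6·u = (11.24, -52.41). Tangency of A1 to both parallel lines with radius 4.3 puts E and V at R ± 4.3·n: E = (4.204, 0.9014), V = (-4.204, -0.9014). Equal radii place N and H the same way about W: N = W + 4.3·n = (15.44, -51.51), H = W − 4.3·n = (7.031, -53.31). So N.y = -51.51.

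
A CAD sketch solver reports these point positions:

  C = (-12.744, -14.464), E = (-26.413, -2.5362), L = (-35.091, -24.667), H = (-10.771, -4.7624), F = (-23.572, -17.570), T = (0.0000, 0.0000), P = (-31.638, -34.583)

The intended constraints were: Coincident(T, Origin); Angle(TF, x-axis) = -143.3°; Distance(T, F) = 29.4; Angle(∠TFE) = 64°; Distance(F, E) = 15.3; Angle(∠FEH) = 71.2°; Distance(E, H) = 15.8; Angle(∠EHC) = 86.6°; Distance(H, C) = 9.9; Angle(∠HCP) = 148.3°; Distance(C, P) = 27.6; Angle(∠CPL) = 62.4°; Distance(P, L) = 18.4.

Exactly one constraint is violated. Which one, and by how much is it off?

Distance(P, L) = 18.4 — off by 7.90.

T = (0.00, 0.00) ✓; TF at -143.3° ✓; |TF| = 29.40 ✓; ∠TFE = 64.00° ✓; |FE| = 15.30 ✓; ∠FEH = 71.20° ✓; |EH| = 15.80 ✓; ∠EHC = 86.60° ✓; |HC| = 9.900 ✓; ∠HCP = 148.3° ✓; |CP| = 27.60 ✓; ∠CPL = 62.40° ✓; |PL| = 10.50 ✗.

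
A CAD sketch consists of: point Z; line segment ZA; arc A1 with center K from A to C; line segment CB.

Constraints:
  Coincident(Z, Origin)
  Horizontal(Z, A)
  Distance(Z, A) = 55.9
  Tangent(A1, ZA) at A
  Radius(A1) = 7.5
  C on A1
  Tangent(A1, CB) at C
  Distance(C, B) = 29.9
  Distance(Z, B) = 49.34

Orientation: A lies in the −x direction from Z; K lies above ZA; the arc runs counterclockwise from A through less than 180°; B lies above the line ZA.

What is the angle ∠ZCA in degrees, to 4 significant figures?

141.0°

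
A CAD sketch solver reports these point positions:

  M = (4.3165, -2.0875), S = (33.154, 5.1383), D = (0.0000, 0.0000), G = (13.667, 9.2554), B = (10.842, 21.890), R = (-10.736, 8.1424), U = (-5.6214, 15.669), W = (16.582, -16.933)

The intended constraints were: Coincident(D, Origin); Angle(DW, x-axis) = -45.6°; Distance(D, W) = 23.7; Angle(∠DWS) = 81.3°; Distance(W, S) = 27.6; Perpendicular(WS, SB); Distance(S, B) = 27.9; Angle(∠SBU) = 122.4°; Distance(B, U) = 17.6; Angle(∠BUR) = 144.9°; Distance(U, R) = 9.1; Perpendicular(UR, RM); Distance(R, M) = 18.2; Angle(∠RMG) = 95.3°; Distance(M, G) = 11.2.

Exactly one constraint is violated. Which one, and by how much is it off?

Distance(M, G) = 11.2 — off by 3.50.

D = (0.00, 0.00) ✓; DW at -45.60° ✓; |DW| = 23.70 ✓; ∠DWS = 81.30° ✓; |WS| = 27.60 ✓; ∠(WS, SB) = 90.00° ✓; |SB| = 27.90 ✓; ∠SBU = 122.4° ✓; |BU| = 17.60 ✓; ∠BUR = 144.9° ✓; |UR| = 9.100 ✓; ∠(UR, RM) = 90.00° ✓; |RM| = 18.20 ✓; ∠RMG = 95.30° ✓; |MG| = 14.70 ✗.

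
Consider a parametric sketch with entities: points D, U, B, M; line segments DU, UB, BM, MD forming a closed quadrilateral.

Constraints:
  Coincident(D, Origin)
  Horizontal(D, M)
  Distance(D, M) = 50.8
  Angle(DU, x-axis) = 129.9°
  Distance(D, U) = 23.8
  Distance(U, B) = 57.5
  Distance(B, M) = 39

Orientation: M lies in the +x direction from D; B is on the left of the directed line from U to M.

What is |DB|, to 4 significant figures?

53.91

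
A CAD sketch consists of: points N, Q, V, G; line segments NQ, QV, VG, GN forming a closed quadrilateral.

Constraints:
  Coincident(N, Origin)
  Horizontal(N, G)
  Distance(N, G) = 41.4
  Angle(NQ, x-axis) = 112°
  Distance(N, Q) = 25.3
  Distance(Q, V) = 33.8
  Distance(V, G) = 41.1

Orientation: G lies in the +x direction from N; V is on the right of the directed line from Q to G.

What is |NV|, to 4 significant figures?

8.692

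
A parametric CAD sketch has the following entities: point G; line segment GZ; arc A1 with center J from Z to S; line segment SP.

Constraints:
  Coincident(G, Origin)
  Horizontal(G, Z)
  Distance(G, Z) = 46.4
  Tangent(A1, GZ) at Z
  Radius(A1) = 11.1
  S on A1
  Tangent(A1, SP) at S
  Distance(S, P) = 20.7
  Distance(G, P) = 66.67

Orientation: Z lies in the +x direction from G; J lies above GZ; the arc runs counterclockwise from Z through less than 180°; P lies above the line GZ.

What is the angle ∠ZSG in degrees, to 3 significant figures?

32.6°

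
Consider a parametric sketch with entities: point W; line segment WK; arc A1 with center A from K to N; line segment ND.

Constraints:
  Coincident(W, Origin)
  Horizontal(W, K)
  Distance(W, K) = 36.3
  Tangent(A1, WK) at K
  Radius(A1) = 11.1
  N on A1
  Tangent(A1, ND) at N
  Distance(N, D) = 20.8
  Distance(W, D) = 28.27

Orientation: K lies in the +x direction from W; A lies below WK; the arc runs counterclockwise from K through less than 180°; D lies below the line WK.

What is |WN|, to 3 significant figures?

27.3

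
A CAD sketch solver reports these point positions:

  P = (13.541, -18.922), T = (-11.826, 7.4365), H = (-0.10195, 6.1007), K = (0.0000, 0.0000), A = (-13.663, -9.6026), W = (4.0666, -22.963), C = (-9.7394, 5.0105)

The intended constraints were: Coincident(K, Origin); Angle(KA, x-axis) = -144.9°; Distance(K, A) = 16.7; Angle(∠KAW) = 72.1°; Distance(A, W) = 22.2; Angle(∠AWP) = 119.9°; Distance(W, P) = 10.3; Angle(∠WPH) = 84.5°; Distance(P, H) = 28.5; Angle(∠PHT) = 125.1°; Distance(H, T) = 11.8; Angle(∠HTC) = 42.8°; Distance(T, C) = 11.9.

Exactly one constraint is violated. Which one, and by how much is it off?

Distance(T, C) = 11.9 — off by 8.70.

K = (0.00, 0.00) ✓; KA at -144.9° ✓; |KA| = 16.70 ✓; ∠KAW = 72.10° ✓; |AW| = 22.20 ✓; ∠AWP = 119.9° ✓; |WP| = 10.30 ✓; ∠WPH = 84.50° ✓; |PH| = 28.50 ✓; ∠PHT = 125.1° ✓; |HT| = 11.80 ✓; ∠HTC = 42.80° ✓; |TC| = 3.200 ✗.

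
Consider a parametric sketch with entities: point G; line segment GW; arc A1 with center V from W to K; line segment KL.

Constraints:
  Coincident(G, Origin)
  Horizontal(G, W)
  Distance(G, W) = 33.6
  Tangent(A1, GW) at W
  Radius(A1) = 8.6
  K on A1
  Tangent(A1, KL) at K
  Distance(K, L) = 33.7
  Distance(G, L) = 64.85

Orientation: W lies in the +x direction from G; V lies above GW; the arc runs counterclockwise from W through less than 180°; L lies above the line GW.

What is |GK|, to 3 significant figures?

42.1

Checks: |VK| = 8.600 ✓; ∠(VK, KL) = 90.00° ✓; |KL| = 33.70 ✓; |GL| = 64.85 ✓.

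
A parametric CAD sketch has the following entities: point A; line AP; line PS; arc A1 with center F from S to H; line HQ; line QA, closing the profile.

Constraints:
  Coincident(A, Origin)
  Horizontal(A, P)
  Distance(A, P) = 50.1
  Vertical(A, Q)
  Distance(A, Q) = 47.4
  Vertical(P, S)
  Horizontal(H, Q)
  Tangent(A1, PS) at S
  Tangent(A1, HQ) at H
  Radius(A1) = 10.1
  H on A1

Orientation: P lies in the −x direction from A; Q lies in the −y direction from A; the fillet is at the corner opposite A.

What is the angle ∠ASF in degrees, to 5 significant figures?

36.668°

A is at the origin; AP is horizontal with |AP| = 50.1 and P on the −x side, so P = (-50.100, 0.0000). AQ is vertical with |AQ| = 47.4 and Q on the −y side, so Q = (0.0000, -47.400). The virtual corner opposite A is at (-50.100, -47.400). The tangent condition forces FS to be normal to PS and the tangent condition forces FH to be normal to HQ, with radius 10.1, so the center F sits 10.1 in from both sides at F = (-40.000, -37.300). That places the tangent points at S = (-50.100, -37.300) on PS and H = (-40.000, -47.400) on HQ. Then cos ∠ASF = SA·SF / (|SA||SF|), giving 36.668°.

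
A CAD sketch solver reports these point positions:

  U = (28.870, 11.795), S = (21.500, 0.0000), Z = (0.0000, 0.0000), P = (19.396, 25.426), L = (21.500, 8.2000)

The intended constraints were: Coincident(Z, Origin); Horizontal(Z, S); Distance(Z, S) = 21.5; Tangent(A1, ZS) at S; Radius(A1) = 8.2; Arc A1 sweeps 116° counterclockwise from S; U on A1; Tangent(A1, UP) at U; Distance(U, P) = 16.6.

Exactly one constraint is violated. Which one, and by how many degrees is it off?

Tangent(A1, UP) at U — off by 8.80°.

Z = (0.00, 0.00) ✓; Z.y = 0.00, S.y = 0.00 ✓; |ZS| = 21.50 ✓; ∠(LS, SZ) = 90.00° ✓; |LS| = 8.200 ✓; bearing(L→U) − bearing(L→S) = 116.0° ✓; |LU| = 8.200 ✓; ∠(LU, UP) = 81.20° ✗; |UP| = 16.60 ✓.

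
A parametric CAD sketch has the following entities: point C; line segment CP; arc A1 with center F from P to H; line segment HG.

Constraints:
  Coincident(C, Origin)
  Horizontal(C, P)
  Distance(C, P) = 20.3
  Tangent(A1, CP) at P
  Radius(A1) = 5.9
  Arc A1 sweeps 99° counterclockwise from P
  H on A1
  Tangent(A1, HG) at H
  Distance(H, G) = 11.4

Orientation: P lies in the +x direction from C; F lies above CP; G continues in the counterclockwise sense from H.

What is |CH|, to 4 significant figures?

27.00

C is at the origin; C and P share the same y with |CP| = 20.3 and P on the +x side, so P = (20.30, 0.000). Since A1 is tangent to CP there, FP ⟂ CP, so F = P + (0, 5.9) = (20.30, 5.900). On A1, P sits at bearing -90° from F; a 99° counterclockwise sweep puts H at bearing 9°, so H = F + 5.9·(cos 9°, sin 9°) = (26.13, 6.823). Then |CH| = |H − C| = 27.00.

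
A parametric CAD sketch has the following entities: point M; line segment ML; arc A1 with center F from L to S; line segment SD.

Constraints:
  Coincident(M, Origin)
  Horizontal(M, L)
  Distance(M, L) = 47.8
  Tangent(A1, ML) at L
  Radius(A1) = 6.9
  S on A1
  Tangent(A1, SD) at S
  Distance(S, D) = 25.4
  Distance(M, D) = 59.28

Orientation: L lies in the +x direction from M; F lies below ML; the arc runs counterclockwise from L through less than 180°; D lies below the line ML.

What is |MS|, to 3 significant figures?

42.2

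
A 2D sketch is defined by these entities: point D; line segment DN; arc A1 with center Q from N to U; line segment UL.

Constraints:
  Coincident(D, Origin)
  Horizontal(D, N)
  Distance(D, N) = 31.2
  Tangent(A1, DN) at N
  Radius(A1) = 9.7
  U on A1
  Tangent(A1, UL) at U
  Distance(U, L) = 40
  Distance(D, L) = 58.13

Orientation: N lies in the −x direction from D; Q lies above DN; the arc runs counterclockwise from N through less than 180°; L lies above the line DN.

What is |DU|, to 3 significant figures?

24.4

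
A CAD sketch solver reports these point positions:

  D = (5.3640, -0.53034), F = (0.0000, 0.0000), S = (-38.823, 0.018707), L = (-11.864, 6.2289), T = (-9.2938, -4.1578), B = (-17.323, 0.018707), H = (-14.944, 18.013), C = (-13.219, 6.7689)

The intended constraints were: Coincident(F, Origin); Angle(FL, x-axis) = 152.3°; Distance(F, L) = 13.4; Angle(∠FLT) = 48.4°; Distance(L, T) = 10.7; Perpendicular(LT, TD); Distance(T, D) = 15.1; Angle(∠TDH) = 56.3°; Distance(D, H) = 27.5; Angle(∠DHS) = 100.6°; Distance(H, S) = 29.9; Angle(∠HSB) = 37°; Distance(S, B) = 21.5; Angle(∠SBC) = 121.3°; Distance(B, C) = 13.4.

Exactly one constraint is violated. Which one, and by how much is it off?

Distance(B, C) = 13.4 — off by 5.50.

F = (0.00, 0.00) ✓; FL at 152.3° ✓; |FL| = 13.40 ✓; ∠FLT = 48.40° ✓; |LT| = 10.70 ✓; ∠(LT, TD) = 90.00° ✓; |TD| = 15.10 ✓; ∠TDH = 56.30° ✓; |DH| = 27.50 ✓; ∠DHS = 100.6° ✓; |HS| = 29.90 ✓; ∠HSB = 37.00° ✓; |SB| = 21.50 ✓; ∠SBC = 121.3° ✓; |BC| = 7.900 ✗.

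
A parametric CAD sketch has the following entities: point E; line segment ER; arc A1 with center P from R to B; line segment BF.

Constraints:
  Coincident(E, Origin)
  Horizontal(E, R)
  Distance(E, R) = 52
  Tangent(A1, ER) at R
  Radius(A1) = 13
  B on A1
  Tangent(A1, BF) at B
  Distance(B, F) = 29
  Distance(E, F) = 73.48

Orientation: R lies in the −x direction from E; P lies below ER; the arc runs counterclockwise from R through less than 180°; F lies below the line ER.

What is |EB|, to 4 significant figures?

66.59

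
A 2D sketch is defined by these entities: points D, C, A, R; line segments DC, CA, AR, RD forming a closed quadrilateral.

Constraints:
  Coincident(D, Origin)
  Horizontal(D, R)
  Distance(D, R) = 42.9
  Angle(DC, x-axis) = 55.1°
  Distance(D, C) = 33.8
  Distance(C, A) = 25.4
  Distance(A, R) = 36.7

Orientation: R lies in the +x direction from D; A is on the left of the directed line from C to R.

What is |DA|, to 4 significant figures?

56.61

D is at the origin; D and R share the same y with |DR| = 42.9 and R in +x, so R = (42.9, 0). DC runs at 55.1° with |DC| = 33.8, so C = (19.34, 27.72). A is determined by |CA| = 25.4 and |AR| = 36.7 together: it lies at the intersection of circle(C, 25.4) and circle(R, 36.7). With |CR| = 36.38, the foot of the radical line on CR is 8.547 from C and the perpendicular offset is √(25.4² − 8.547²) = 23.92. Taking the left-of-CR solution: A = (43.10, 36.70).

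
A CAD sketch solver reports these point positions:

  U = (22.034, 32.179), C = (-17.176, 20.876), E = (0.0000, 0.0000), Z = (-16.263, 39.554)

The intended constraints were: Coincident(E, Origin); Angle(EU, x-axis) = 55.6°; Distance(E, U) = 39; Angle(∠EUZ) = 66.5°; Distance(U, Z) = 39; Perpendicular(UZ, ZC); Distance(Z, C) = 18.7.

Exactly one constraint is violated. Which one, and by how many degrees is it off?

Perpendicular(UZ, ZC) — off by 8.10°.

E = (0.00, 0.00) ✓; EU at 55.60° ✓; |EU| = 39.00 ✓; ∠EUZ = 66.50° ✓; |UZ| = 39.00 ✓; ∠(UZ, ZC) = 98.10° ✗; |ZC| = 18.70 ✓.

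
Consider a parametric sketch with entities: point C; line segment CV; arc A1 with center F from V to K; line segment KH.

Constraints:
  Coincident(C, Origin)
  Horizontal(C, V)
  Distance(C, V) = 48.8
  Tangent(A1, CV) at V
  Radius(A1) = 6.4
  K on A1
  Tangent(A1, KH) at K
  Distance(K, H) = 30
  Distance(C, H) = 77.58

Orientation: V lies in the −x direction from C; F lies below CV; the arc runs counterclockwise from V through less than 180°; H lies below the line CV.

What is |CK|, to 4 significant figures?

53.59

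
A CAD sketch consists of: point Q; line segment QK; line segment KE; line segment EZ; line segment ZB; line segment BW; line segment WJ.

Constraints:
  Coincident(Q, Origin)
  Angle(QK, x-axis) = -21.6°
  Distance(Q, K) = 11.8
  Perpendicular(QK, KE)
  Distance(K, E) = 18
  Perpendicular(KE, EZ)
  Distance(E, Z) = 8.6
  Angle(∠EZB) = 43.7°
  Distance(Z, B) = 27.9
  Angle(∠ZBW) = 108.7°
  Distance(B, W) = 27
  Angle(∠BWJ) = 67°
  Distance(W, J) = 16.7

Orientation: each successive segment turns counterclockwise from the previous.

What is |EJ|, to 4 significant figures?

22.92

Q is at the origin; QK runs at -21.6° with length 11.8, so K = (10.97, -4.344). QK ⟂ KE, so KE runs at 68.40°; with |KE| = 18.0, E = (17.60, 12.39). KE ⟂ EZ, so EZ runs at 158.4°; with |EZ| = 8.6, Z = (9.602, 15.56). ∠EZB = 43.7° gives ZB at -65.30° from the x-axis; with |ZB| = 27.9, B = (21.26, -9.789). ∠ZBW = 108.7° gives BW at 6.000° from the x-axis; with |BW| = 27.0, W = (48.11, -6.967). ∠BWJ = 67.0° gives WJ at 119.0° from the x-axis; with |WJ| = 16.7, J = (40.02, 7.639). Then |EJ| = |J − E| = 22.92.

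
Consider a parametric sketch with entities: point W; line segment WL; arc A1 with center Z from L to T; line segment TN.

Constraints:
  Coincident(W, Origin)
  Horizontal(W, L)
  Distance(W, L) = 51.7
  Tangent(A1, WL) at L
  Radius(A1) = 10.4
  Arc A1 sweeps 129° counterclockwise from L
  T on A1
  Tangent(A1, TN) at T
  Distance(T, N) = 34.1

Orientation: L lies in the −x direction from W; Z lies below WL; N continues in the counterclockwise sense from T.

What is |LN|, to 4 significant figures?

45.46

On A1, L sits at bearing 90° from Z; a 129° counterclockwise sweep puts T at bearing 219°, so T = Z + 10.4·(cos 219°, sin 219°) = (-59.78, -16.94). The tangent condition forces ZT to be normal to TN, so TN runs along (−sin 219°, cos 219°); with |TN| = 34.1, N = (-38.32, -43.45). Then |LN| = |N − L| = 45.46.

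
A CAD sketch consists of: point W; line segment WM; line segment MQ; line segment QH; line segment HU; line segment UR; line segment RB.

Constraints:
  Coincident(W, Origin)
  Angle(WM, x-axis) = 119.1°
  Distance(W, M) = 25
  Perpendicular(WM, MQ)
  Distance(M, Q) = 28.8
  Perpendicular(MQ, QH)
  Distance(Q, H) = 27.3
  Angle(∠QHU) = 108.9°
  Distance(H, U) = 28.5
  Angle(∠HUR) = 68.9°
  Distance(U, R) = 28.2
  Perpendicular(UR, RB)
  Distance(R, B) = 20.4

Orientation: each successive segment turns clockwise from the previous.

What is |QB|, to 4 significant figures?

10.66

W is at the origin; WM runs at 119.1° with length 25.0, so M = (-12.16, 21.84). WM is perpendicular to MQ, so MQ runs at 29.10°; with |MQ| = 28.8, Q = (13.01, 35.85). MQ ⟂ QH, so QH runs at -60.90°; with |QH| = 27.3, H = (26.28, 12.00). ∠QHU = 108.9° gives HU at -132.0° from the x-axis; with |HU| = 28.5, U = (7.213, -9.183). ∠HUR = 68.9° gives UR at 116.9° from the x-axis; with |UR| = 28.2, R = (-5.546, 15.97). UR ⟂ RB, so RB runs at 26.90°; with |RB| = 20.4, B = (12.65, 25.20). Then |QB| = |B − Q| = 10.66.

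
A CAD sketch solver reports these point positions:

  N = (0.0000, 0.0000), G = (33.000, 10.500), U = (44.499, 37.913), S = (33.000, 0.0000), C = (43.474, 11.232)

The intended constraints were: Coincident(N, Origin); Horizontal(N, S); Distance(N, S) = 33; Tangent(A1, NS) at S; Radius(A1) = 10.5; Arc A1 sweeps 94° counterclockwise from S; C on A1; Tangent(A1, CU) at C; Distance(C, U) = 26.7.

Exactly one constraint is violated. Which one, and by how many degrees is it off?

Tangent(A1, CU) at C — off by 6.20°.

N = (0.00, 0.00) ✓; N.y = 0.00, S.y = 0.00 ✓; |NS| = 33.00 ✓; ∠(GS, SN) = 90.00° ✓; |GS| = 10.50 ✓; bearing(G→C) − bearing(G→S) = 94.00° ✓; |GC| = 10.50 ✓; ∠(GC, CU) = 96.20° ✗; |CU| = 26.70 ✓.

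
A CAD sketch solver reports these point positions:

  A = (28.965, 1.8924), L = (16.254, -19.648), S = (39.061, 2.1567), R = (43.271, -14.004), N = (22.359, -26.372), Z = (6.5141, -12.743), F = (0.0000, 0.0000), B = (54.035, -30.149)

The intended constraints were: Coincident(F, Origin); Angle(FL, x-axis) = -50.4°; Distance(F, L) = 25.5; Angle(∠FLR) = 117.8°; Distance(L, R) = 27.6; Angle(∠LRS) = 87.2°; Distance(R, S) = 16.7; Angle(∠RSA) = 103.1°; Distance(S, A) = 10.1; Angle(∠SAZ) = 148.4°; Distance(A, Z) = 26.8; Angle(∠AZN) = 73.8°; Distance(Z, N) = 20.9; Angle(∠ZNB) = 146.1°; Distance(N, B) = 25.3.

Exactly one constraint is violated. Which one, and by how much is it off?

Distance(N, B) = 25.3 — off by 6.60.

F = (0.00, 0.00) ✓; FL at -50.40° ✓; |FL| = 25.50 ✓; ∠FLR = 117.8° ✓; |LR| = 27.60 ✓; ∠LRS = 87.20° ✓; |RS| = 16.70 ✓; ∠RSA = 103.1° ✓; |SA| = 10.10 ✓; ∠SAZ = 148.4° ✓; |AZ| = 26.80 ✓; ∠AZN = 73.80° ✓; |ZN| = 20.90 ✓; ∠ZNB = 146.1° ✓; |NB| = 31.90 ✗.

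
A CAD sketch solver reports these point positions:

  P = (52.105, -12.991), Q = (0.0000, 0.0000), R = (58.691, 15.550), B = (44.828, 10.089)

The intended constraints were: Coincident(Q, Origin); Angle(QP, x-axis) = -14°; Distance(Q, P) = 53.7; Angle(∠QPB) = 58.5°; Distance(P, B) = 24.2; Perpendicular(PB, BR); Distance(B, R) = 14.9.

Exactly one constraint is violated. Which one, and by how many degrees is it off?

Perpendicular(PB, BR) — off by 4.00°.

Q = (0.00, 0.00) ✓; QP at -14.00° ✓; |QP| = 53.70 ✓; ∠QPB = 58.50° ✓; |PB| = 24.20 ✓; ∠(PB, BR) = 86.00° ✗; |BR| = 14.90 ✓.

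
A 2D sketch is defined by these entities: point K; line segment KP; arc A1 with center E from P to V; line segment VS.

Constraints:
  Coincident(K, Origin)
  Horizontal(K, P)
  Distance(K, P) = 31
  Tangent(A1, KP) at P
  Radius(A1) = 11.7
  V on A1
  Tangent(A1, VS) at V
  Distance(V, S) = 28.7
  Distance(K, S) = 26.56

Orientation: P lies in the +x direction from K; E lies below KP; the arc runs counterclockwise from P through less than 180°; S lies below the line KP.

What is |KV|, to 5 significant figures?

22.401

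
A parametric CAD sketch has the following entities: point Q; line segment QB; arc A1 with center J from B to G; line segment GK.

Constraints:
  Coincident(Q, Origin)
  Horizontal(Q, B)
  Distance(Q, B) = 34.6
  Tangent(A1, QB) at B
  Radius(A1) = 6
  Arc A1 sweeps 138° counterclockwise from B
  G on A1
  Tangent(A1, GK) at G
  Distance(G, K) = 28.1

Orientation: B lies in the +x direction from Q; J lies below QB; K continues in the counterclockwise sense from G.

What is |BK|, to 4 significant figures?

33.77

Q is at the origin; QB is horizontal with |QB| = 34.6 and B on the +x side, so B = (34.60, 0.000). Since A1 is tangent to QB there, JB ⟂ QB, so J = B + (0, -6) = (34.60, -6.000). On A1, B sits at bearing 90° from J; a 138° counterclockwise sweep puts G at bearing 228°, so G = J + 6.0·(cos 228°, sin 228°) = (30.59, -10.46). Tangency of A1 to GK means the radius JG is perpendicular to GK, so GK runs along (−sin 228°, cos 228°); with |GK| = 28.1, K = (51.47, -29.26). Then |BK| = |K − B| = 33.77.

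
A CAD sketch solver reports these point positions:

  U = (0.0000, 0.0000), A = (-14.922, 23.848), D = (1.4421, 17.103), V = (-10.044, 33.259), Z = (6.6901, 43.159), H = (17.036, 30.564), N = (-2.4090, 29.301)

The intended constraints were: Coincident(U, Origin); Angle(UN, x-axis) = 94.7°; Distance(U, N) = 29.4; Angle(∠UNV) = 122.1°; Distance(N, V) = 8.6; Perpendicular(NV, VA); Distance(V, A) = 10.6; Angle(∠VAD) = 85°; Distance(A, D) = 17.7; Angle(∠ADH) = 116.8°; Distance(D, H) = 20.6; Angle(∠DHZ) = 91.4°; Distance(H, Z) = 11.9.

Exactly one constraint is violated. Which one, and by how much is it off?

Distance(H, Z) = 11.9 — off by 4.40.

U = (0.00, 0.00) ✓; UN at 94.70° ✓; |UN| = 29.40 ✓; ∠UNV = 122.1° ✓; |NV| = 8.600 ✓; ∠(NV, VA) = 90.00° ✓; |VA| = 10.60 ✓; ∠VAD = 85.00° ✓; |AD| = 17.70 ✓; ∠ADH = 116.8° ✓; |DH| = 20.60 ✓; ∠DHZ = 91.40° ✓; |HZ| = 16.30 ✗.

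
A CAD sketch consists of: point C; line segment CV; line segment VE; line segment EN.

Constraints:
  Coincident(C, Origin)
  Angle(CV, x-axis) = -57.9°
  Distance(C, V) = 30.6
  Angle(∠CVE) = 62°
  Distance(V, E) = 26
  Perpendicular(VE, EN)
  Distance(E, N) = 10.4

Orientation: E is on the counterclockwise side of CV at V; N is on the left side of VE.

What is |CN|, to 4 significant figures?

20.29

C is at the origin; CV runs at -57.9° with length 30.6, so V = 30.6·(cos -57.9°, sin -57.9°) = (16.26, -25.92). ∠CVE = 62.0°, so VE runs at -57.9° + (180° − 62.0°) = 60.10° from the x-axis; with |VE| = 26.0, E = V + 26.0·(cos 60.10°, sin 60.10°) = (29.22, -3.383). VE ⟂ EN; with |EN| = 10.4 on the left of VE, N = E + 10.4·(-0.8669, 0.4985) = (20.21, 1.802). Then |CN| = |N − C| = 20.29.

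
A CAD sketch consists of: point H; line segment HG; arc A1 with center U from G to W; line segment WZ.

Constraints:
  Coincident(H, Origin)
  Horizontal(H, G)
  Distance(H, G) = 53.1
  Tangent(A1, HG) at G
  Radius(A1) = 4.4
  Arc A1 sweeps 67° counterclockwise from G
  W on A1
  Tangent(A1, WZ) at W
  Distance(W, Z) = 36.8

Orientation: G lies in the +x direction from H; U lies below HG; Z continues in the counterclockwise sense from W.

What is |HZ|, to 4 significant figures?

50.38

H is at the origin; HG is horizontal with |HG| = 53.1 and G on the +x side, so G = (53.10, 0.000). The tangent condition forces UG to be normal to HG, so U = G + (0, -4.4) = (53.10, -4.400). On A1, G sits at bearing 90° from U; a 67° counterclockwise sweep puts W at bearing 157°, so W = U + 4.4·(cos 157°, sin 157°) = (49.05, -2.681). A1 meets WZ tangentially, so UW is at right angles to WZ, so WZ runs along (−sin 157°, cos 157°); with |WZ| = 36.8, Z = (34.67, -36.56). Then |HZ| = |Z − H| = 50.38.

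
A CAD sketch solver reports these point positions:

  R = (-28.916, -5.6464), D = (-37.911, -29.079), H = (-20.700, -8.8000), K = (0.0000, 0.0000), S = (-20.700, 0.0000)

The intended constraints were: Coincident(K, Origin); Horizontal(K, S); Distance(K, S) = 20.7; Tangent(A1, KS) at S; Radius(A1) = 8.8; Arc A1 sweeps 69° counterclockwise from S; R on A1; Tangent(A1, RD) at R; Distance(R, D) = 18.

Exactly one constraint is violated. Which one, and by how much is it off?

Distance(R, D) = 18 — off by 7.10.

K = (0.00, 0.00) ✓; K.y = 0.00, S.y = 0.00 ✓; |KS| = 20.70 ✓; ∠(HS, SK) = 90.00° ✓; |HS| = 8.800 ✓; bearing(H→R) − bearing(H→S) = 69.00° ✓; |HR| = 8.800 ✓; ∠(HR, RD) = 90.00° ✓; |RD| = 25.10 ✗.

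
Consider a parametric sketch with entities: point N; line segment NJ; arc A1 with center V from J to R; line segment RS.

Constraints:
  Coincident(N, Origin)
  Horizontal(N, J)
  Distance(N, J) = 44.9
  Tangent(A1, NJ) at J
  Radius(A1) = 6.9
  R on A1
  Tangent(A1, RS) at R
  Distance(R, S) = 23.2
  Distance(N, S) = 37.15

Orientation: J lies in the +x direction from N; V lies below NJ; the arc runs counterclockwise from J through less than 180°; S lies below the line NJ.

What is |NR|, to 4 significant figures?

38.95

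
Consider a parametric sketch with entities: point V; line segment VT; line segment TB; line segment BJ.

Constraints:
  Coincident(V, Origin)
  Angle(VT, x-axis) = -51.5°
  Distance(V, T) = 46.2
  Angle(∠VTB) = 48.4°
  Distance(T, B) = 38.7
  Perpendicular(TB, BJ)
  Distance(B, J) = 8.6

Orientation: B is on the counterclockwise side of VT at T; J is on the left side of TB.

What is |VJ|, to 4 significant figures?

27.16

∠VTB = 48.4°, so TB runs at -51.5° + (180° − 48.4°) = 80.10° from the x-axis; with |TB| = 38.7, B = T + 38.7·(cos 80.10°, sin 80.10°) = (35.41, 1.967). TB ⟂ BJ; with |BJ| = 8.6 on the left of TB, J = B + 8.6·(-0.9851, 0.1719) = (26.94, 3.446). Then |VJ| = |J − V| = 27.16.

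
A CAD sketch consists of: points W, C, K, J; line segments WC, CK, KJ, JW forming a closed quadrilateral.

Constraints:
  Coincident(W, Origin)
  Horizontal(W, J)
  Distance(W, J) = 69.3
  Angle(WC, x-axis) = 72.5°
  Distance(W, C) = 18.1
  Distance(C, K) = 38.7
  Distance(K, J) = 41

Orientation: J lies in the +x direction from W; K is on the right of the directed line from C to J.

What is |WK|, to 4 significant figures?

32.70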